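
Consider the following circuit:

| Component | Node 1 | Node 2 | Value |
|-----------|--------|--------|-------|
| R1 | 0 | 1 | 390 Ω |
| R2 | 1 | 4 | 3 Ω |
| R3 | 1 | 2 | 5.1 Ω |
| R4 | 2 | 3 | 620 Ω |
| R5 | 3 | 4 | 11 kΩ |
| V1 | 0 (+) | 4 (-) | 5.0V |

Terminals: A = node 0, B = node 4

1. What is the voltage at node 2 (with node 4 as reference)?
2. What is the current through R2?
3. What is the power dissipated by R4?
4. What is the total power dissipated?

Nodal analysis, taking node 4 as the 0 V reference.
Source V1 fixes V_0 = 5 V.
KCL at each unknown node (sum of currents leaving = 0; resistances in Ω):
  Node 1: (V_1 - 5)/390 + (V_1 - 0)/3 + (V_1 - V_2)/5.1 = 0
  Node 2: (V_2 - V_1)/5.1 + (V_2 - V_3)/620 = 0
  Node 3: (V_3 - V_2)/620 + (V_3 - 0)/11000 = 0
Collecting terms (coefficients in siemens):
  0.532·V_1 - 0.1961·V_2 = 0.01282
  0.1977·V_2 - 0.1961·V_1 - 0.001613·V_3 = 0
  0.001704·V_3 - 0.001613·V_2 = 0
Solving these 3 simultaneous equations (Gaussian elimination) gives:
  V_1 = 0.03816 V, V_2 = 0.03814 V, V_3 = 0.03611 V
Part 1:
  Read off the nodal solution: V_2 = 0.03814 V
Part 2:
  I_R2 = (V_1 - V_4)/R2 = (0.03816 - 0)/3 = 0.01272 A
  Magnitude: I_R2 = 0.01272 A
Part 3:
  I_R4 = (V_2 - V_3)/R4 = (0.03814 - 0.03611)/620 = 0.000003282 A
  P_R4 = I_R4² × R4 = (0.000003282)² × 620 = 0.00000000668 W
Part 4:
  Power in each resistor, P = (ΔV)²/R:
    P_R1 = (5 - 0.03816)²/390 = 0.06313 W
    P_R2 = (0.03816 - 0)²/3 = 0.0004853 W
    P_R3 = (0.03816 - 0.03814)²/5.1 = 0.00000000005495 W
    P_R4 = (0.03814 - 0.03611)²/620 = 0.00000000668 W
    P_R5 = (0.03611 - 0)²/11000 = 0.0000001185 W
  P_total = P_R1 + P_R2 + P_R3 + P_R4 + P_R5 = 0.06361 W

Final answers:
1. V_2 = 0.03814 V
2. I_R2 = 0.01272 A
3. P_R4 = 6.68e-09 W
4. P_total = 0.06361 W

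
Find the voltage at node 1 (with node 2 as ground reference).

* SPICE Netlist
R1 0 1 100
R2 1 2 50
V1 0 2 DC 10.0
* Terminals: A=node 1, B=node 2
Nodal analysis, taking node 2 as the 0 V reference.
Source V1 fixes V_0 = 10 V.
KCL at each unknown node (sum of currents leaving = 0; resistances in Ω):
  Node 1: (V_1 - 10)/100 + (V_1 - 0)/50 = 0
Collecting terms: 0.03 × V_1 = 0.1  =>  V_1 = 3.333 V
The requested potential is V_1 = 3.333 V.

Final answer: V_1 = 3.333 V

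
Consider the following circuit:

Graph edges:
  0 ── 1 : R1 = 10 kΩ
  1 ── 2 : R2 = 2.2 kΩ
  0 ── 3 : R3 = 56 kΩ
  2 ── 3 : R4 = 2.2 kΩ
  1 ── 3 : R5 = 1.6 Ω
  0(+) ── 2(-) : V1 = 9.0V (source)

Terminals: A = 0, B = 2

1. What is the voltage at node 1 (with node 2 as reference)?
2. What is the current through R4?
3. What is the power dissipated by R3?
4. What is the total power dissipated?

Nodal analysis, taking node 2 as the 0 V reference.
Source V1 fixes V_0 = 9 V.
KCL at each unknown node (sum of currents leaving = 0; resistances in Ω):
  Node 1: (V_1 - 9)/10000 + (V_1 - 0)/2200 + (V_1 - V_3)/1.6 = 0
  Node 3: (V_3 - 9)/56000 + (V_3 - 0)/2200 + (V_3 - V_1)/1.6 = 0
Collecting terms (coefficients in siemens):
  0.6256·V_1 - 0.625·V_3 = 0.0009
  0.6255·V_3 - 0.625·V_1 = 0.0001607
Determinant D = (0.6256)(0.6255) - (-0.625)(-0.625) = 0.0006421
V_1 = [(0.0009)(0.6255) - (-0.625)(0.0001607)]/D = 1.033 V
V_3 = [(0.6256)(0.0001607) - (0.0009)(-0.625)]/D = 1.033 V
Part 1:
  Read off the nodal solution: V_1 = 1.033 V
Part 2:
  I_R4 = (V_2 - V_3)/R4 = (0 - 1.033)/2200 = -0.0004694 A
  Magnitude: I_R4 = 0.0004694 A
Part 3:
  I_R3 = (V_0 - V_3)/R3 = (9 - 1.033)/56000 = 0.0001423 A
  P_R3 = I_R3² × R3 = (0.0001423)² × 56000 = 0.001134 W
Part 4:
  Power in each resistor, P = (ΔV)²/R:
    P_R1 = (9 - 1.033)²/10000 = 0.006347 W
    P_R2 = (1.033 - 0)²/2200 = 0.0004852 W
    P_R3 = (9 - 1.033)²/56000 = 0.001134 W
    P_R4 = (0 - 1.033)²/2200 = 0.0004847 W
    P_R5 = (1.033 - 1.033)²/1.6 = 0.0000001712 W
  P_total = P_R1 + P_R2 + P_R3 + P_R4 + P_R5 = 0.008451 W

Final answers:
1. V_1 = 1.033 V
2. I_R4 = 0.0004694 A
3. P_R3 = 0.001134 W
4. P_total = 0.008451 W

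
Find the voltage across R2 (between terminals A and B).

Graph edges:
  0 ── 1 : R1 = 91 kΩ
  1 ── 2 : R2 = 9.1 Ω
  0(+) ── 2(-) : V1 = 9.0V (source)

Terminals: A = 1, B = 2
R1 and R2 are in series across V1 (node 0 → node 1 → node 2), and the output A–B is taken across R2, so this is a voltage divider.
Series current: I = V1/(R1 + R2) = 9/(91000 + 9.1) = 9/91010 = 0.00009889 A
V_R2 = I × R2 = V1 × R2/(R1 + R2) = 9 × 9.1/91010 = 0.0008999 V

Final answer: 0.0008999 V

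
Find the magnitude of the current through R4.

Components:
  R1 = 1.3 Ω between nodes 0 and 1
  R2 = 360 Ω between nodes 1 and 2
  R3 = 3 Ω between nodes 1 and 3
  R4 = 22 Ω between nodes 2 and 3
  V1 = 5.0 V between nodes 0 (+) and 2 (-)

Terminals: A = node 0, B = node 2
Nodal analysis, taking node 2 as the 0 V reference.
Source V1 fixes V_0 = 5 V.
KCL at each unknown node (sum of currents leaving = 0; resistances in Ω):
  Node 1: (V_1 - 5)/1.3 + (V_1 - 0)/360 + (V_1 - V_3)/3 = 0
  Node 3: (V_3 - V_1)/3 + (V_3 - 0)/22 = 0
Collecting terms (coefficients in siemens):
  1.105·V_1 - 0.3333·V_3 = 3.846
  0.3788·V_3 - 0.3333·V_1 = 0
Determinant D = (1.105)(0.3788) - (-0.3333)(-0.3333) = 0.3076
V_1 = [(3.846)(0.3788) - (-0.3333)(0)]/D = 4.737 V
V_3 = [(1.105)(0) - (3.846)(-0.3333)]/D = 4.168 V
I_R4 = (V_2 - V_3)/R4 = (0 - 4.168)/22 = -0.1895 A
|I_R4| = 0.1895 A

Final answer: |I_R4| = 0.1895 A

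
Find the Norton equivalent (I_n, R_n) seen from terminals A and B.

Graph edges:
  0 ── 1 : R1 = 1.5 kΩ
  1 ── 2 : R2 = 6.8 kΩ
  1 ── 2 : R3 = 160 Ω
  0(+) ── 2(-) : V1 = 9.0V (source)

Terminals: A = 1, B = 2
Find the Thévenin equivalent first; then I_n = V_th/R_th and R_n = R_th.
Step 1 — V_th is the open-circuit voltage V_A - V_B (nothing connected across the terminals).
Nodal analysis, taking node 2 as the 0 V reference.
Source V1 fixes V_0 = 9 V.
KCL at each unknown node (sum of currents leaving = 0; resistances in Ω):
  Node 1: (V_1 - 9)/1500 + (V_1 - 0)/6800 + (V_1 - 0)/160 = 0
Collecting terms: 0.007064 × V_1 = 0.006  =>  V_1 = 0.8494 V
V_th = V_1 - V_2 = 0.8494 - 0 = 0.8494 V
Step 2 — R_th: zero the source — replace V1 by a short circuit (node 2 merges into node 0) — and find the resistance seen between A (node 1) and B (node 0).
Reduce the network between node 1 (A) and node 0 (B) by series/parallel combination:
  Rp1 = R1 ‖ R2 ‖ R3 (parallel, all between nodes 0 and 1) = 1/(1/1500 + 1/6800 + 1/160) = 141.6 Ω
R_th = 141.6 Ω
I_n = V_th/R_th = 0.8494/141.6 = 0.006 A, and R_n = R_th = 141.6 Ω

Final answer: I_n = 0.006 A, R_n = 141.6 Ω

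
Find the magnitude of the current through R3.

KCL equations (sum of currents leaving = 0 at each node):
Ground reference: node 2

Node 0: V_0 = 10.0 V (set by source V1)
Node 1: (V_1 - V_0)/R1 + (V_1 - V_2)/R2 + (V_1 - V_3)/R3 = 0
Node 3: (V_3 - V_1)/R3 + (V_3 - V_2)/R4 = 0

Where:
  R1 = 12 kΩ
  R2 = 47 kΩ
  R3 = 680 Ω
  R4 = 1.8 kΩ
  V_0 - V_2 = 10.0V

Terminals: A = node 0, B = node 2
Nodal analysis, taking node 2 as the 0 V reference.
Source V1 fixes V_0 = 10 V.
KCL at each unknown node (sum of currents leaving = 0; resistances in Ω):
  Node 1: (V_1 - 10)/12000 + (V_1 - 0)/47000 + (V_1 - V_3)/680 = 0
  Node 3: (V_3 - V_1)/680 + (V_3 - 0)/1800 = 0
Collecting terms (coefficients in siemens):
  0.001575·V_1 - 0.001471·V_3 = 0.0008333
  0.002026·V_3 - 0.001471·V_1 = 0
Determinant D = (0.001575)(0.002026) - (-0.001471)(-0.001471) = 0.000001029
V_1 = [(0.0008333)(0.002026) - (-0.001471)(0)]/D = 1.641 V
V_3 = [(0.001575)(0) - (0.0008333)(-0.001471)]/D = 1.191 V
I_R3 = (V_1 - V_3)/R3 = (1.641 - 1.191)/680 = 0.0006617 A
|I_R3| = 0.0006617 A

Final answer: |I_R3| = 0.0006617 A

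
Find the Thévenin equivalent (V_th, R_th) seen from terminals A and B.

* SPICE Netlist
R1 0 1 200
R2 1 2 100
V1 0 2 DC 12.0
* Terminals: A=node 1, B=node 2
Step 1 — V_th is the open-circuit voltage V_A - V_B (nothing connected across the terminals).
Nodal analysis, taking node 2 as the 0 V reference.
Source V1 fixes V_0 = 12 V.
KCL at each unknown node (sum of currents leaving = 0; resistances in Ω):
  Node 1: (V_1 - 12)/200 + (V_1 - 0)/100 = 0
Collecting terms: 0.015 × V_1 = 0.06  =>  V_1 = 4 V
V_th = V_1 - V_2 = 4 - 0 = 4 V
Step 2 — R_th: zero the source — replace V1 by a short circuit (node 2 merges into node 0) — and find the resistance seen between A (node 1) and B (node 0).
Reduce the network between node 1 (A) and node 0 (B) by series/parallel combination:
  Rp1 = R1 ‖ R2 (parallel, both between nodes 0 and 1) = 1/(1/200 + 1/100) = 66.67 Ω
R_th = 66.67 Ω

Final answer: V_th = 4 V, R_th = 66.67 Ω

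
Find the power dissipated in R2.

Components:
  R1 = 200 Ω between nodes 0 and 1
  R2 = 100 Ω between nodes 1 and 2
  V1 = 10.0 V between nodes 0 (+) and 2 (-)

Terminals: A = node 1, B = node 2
Nodal analysis, taking node 2 as the 0 V reference.
Source V1 fixes V_0 = 10 V.
KCL at each unknown node (sum of currents leaving = 0; resistances in Ω):
  Node 1: (V_1 - 10)/200 + (V_1 - 0)/100 = 0
Collecting terms: 0.015 × V_1 = 0.05  =>  V_1 = 3.333 V
I_R2 = (V_1 - V_2)/R2 = (3.333 - 0)/100 = 0.03333 A
P_R2 = I_R2² × R2 = (0.03333)² × 100 = 0.1111 W

Final answer: 0.1111 W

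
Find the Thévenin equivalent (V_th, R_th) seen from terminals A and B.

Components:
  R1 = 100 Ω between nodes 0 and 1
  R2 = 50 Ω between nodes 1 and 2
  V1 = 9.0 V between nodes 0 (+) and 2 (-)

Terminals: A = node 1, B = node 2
Step 1 — V_th is the open-circuit voltage V_A - V_B (nothing connected across the terminals).
Nodal analysis, taking node 2 as the 0 V reference.
Source V1 fixes V_0 = 9 V.
KCL at each unknown node (sum of currents leaving = 0; resistances in Ω):
  Node 1: (V_1 - 9)/100 + (V_1 - 0)/50 = 0
Collecting terms: 0.03 × V_1 = 0.09  =>  V_1 = 3 V
V_th = V_1 - V_2 = 3 - 0 = 3 V
Step 2 — R_th: zero the source — replace V1 by a short circuit (node 2 merges into node 0) — and find the resistance seen between A (node 1) and B (node 0).
Reduce the network between node 1 (A) and node 0 (B) by series/parallel combination:
  Rp1 = R1 ‖ R2 (parallel, both between nodes 0 and 1) = 1/(1/100 + 1/50) = 33.33 Ω
R_th = 33.33 Ω

Final answer: V_th = 3 V, R_th = 33.33 Ω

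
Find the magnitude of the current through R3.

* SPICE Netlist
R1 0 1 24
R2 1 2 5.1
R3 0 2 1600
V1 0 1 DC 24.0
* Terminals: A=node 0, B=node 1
Nodal analysis, taking node 1 as the 0 V reference.
Source V1 fixes V_0 = 24 V.
KCL at each unknown node (sum of currents leaving = 0; resistances in Ω):
  Node 2: (V_2 - 0)/5.1 + (V_2 - 24)/1600 = 0
Collecting terms: 0.1967 × V_2 = 0.015  =>  V_2 = 0.07626 V
I_R3 = (V_0 - V_2)/R3 = (24 - 0.07626)/1600 = 0.01495 A
|I_R3| = 0.01495 A

Final answer: |I_R3| = 0.01495 A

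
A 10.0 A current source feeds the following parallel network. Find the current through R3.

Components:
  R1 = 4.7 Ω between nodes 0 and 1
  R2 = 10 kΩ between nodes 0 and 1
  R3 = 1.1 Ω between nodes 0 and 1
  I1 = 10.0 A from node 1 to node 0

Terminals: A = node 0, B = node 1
All resistors sit directly between nodes 0 and 1, so they are in parallel and share one voltage V; the full source current 10 A splits among them.
1/R_par = 1/4.7 + 1/10000 + 1/1.1 = 1.122 S  =>  R_par = 0.8913 Ω
V = I × R_par = 10 × 0.8913 = 8.913 V
I_R3 = V/R3 = 8.913/1.1 = 8.103 A

Final answer: 8.103 A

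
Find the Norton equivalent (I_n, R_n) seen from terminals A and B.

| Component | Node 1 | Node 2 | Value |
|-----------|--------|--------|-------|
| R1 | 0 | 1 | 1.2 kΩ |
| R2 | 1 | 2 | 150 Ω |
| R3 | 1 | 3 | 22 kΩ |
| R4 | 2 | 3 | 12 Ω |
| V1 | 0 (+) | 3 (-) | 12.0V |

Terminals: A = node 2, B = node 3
Find the Thévenin equivalent first; then I_n = V_th/R_th and R_n = R_th.
Step 1 — V_th is the open-circuit voltage V_A - V_B (nothing connected across the terminals).
Nodal analysis, taking node 3 as the 0 V reference.
Source V1 fixes V_0 = 12 V.
KCL at each unknown node (sum of currents leaving = 0; resistances in Ω):
  Node 1: (V_1 - 12)/1200 + (V_1 - V_2)/150 + (V_1 - 0)/22000 = 0
  Node 2: (V_2 - V_1)/150 + (V_2 - 0)/12 = 0
Collecting terms (coefficients in siemens):
  0.007545·V_1 - 0.006667·V_2 = 0.01
  0.09·V_2 - 0.006667·V_1 = 0
Determinant D = (0.007545)(0.09) - (-0.006667)(-0.006667) = 0.0006346
V_1 = [(0.01)(0.09) - (-0.006667)(0)]/D = 1.418 V
V_2 = [(0.007545)(0) - (0.01)(-0.006667)]/D = 0.105 V
V_th = V_2 - V_3 = 0.105 - 0 = 0.105 V
Step 2 — R_th: zero the source — replace V1 by a short circuit (node 3 merges into node 0) — and find the resistance seen between A (node 2) and B (node 0).
Reduce the network between node 2 (A) and node 0 (B) by series/parallel combination:
  Rp1 = R1 ‖ R3 (parallel, both between nodes 0 and 1) = 1/(1/1200 + 1/22000) = 1138 Ω
  Rs1 = R2 + Rp1 (series, joined only at node 1) = 150 + 1138 = 1288 Ω
  Rp2 = R4 ‖ Rs1 (parallel, both between nodes 0 and 2) = 1/(1/12 + 1/1288) = 11.89 Ω
R_th = 11.89 Ω
I_n = V_th/R_th = 0.105/11.89 = 0.008835 A, and R_n = R_th = 11.89 Ω

Final answer: I_n = 0.008835 A, R_n = 11.89 Ω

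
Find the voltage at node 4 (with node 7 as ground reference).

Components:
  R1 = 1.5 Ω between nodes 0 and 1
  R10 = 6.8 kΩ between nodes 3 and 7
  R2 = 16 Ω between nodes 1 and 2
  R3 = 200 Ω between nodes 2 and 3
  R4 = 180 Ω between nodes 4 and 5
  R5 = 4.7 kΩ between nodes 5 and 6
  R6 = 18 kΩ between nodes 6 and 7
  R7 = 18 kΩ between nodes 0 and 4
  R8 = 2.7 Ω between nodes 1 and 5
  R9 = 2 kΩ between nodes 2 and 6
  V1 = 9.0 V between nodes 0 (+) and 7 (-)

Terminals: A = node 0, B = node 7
Nodal analysis, taking node 7 as the 0 V reference.
Source V1 fixes V_0 = 9 V.
KCL at each unknown node (sum of currents leaving = 0; resistances in Ω):
  Node 1: (V_1 - 9)/1.5 + (V_1 - V_2)/16 + (V_1 - V_5)/2.7 = 0
  Node 2: (V_2 - V_1)/16 + (V_2 - V_3)/200 + (V_2 - V_6)/2000 = 0
  Node 3: (V_3 - V_2)/200 + (V_3 - 0)/6800 = 0
  Node 4: (V_4 - V_5)/180 + (V_4 - 9)/18000 = 0
  Node 5: (V_5 - V_4)/180 + (V_5 - V_6)/4700 + (V_5 - V_1)/2.7 = 0
  Node 6: (V_6 - V_5)/4700 + (V_6 - 0)/18000 + (V_6 - V_2)/2000 = 0
Collecting terms (coefficients in siemens):
  1.1·V_1 - 0.0625·V_2 - 0.3704·V_5 = 6
  0.068·V_2 - 0.0625·V_1 - 0.005·V_3 - 0.0005·V_6 = 0
  0.005147·V_3 - 0.005·V_2 = 0
  0.005611·V_4 - 0.005556·V_5 = 0.0005
  0.3761·V_5 - 0.3704·V_1 - 0.005556·V_4 - 0.0002128·V_6 = 0
  0.0007683·V_6 - 0.0005·V_2 - 0.0002128·V_5 = 0
Solving these 6 simultaneous equations (Gaussian elimination) gives:
  V_1 = 8.997 V, V_2 = 8.972 V, V_3 = 8.715 V, V_4 = 8.997 V
  V_5 = 8.997 V, V_6 = 8.33 V
The requested potential is V_4 = 8.997 V.

Final answer: V_4 = 8.997 V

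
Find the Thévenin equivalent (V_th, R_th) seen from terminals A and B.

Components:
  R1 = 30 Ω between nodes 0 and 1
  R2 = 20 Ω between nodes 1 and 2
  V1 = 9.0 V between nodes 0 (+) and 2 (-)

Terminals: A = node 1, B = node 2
Step 1 — V_th is the open-circuit voltage V_A - V_B (nothing connected across the terminals).
Nodal analysis, taking node 2 as the 0 V reference.
Source V1 fixes V_0 = 9 V.
KCL at each unknown node (sum of currents leaving = 0; resistances in Ω):
  Node 1: (V_1 - 9)/30 + (V_1 - 0)/20 = 0
Collecting terms: 0.08333 × V_1 = 0.3  =>  V_1 = 3.6 V
V_th = V_1 - V_2 = 3.6 - 0 = 3.6 V
Step 2 — R_th: zero the source — replace V1 by a short circuit (node 2 merges into node 0) — and find the resistance seen between A (node 1) and B (node 0).
Reduce the network between node 1 (A) and node 0 (B) by series/parallel combination:
  Rp1 = R1 ‖ R2 (parallel, both between nodes 0 and 1) = 1/(1/30 + 1/20) = 12 Ω
R_th = 12 Ω

Final answer: V_th = 3.6 V, R_th = 12 Ω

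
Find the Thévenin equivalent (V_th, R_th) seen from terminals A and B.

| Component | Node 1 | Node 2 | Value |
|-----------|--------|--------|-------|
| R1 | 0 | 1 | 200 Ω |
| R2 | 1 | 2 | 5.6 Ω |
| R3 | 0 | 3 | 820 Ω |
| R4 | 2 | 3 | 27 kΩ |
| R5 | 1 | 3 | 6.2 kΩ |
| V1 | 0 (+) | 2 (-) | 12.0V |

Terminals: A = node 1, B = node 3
Step 1 — V_th is the open-circuit voltage V_A - V_B (nothing connected across the terminals).
Nodal analysis, taking node 2 as the 0 V reference.
Source V1 fixes V_0 = 12 V.
KCL at each unknown node (sum of currents leaving = 0; resistances in Ω):
  Node 1: (V_1 - 12)/200 + (V_1 - 0)/5.6 + (V_1 - V_3)/6200 = 0
  Node 3: (V_3 - 12)/820 + (V_3 - 0)/27000 + (V_3 - V_1)/6200 = 0
Collecting terms (coefficients in siemens):
  0.1837·V_1 - 0.0001613·V_3 = 0.06
  0.001418·V_3 - 0.0001613·V_1 = 0.01463
Determinant D = (0.1837)(0.001418) - (-0.0001613)(-0.0001613) = 0.0002605
V_1 = [(0.06)(0.001418) - (-0.0001613)(0.01463)]/D = 0.3357 V
V_3 = [(0.1837)(0.01463) - (0.06)(-0.0001613)]/D = 10.36 V
V_th = V_1 - V_3 = 0.3357 - 10.36 = -10.02 V
Step 2 — R_th: zero the source — replace V1 by a short circuit (node 2 merges into node 0) — and find the resistance seen between A (node 1) and B (node 3).
Reduce the network between node 1 (A) and node 3 (B) by series/parallel combination:
  Rp1 = R1 ‖ R2 (parallel, both between nodes 0 and 1) = 1/(1/200 + 1/5.6) = 5.447 Ω
  Rp2 = R3 ‖ R4 (parallel, both between nodes 0 and 3) = 1/(1/820 + 1/27000) = 795.8 Ω
  Rs1 = Rp1 + Rp2 (series, joined only at node 0) = 5.447 + 795.8 = 801.3 Ω
  Rp3 = R5 ‖ Rs1 (parallel, both between nodes 1 and 3) = 1/(1/6200 + 1/801.3) = 709.6 Ω
R_th = 709.6 Ω

Final answer: V_th = -10.02 V, R_th = 709.6 Ω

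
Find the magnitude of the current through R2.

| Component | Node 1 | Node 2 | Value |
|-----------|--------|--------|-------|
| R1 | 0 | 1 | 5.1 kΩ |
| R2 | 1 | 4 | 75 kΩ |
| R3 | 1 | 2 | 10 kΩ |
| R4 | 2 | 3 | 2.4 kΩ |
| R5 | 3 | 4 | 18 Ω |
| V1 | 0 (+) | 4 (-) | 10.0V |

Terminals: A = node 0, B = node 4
Nodal analysis, taking node 4 as the 0 V reference.
Source V1 fixes V_0 = 10 V.
KCL at each unknown node (sum of currents leaving = 0; resistances in Ω):
  Node 1: (V_1 - 10)/5100 + (V_1 - 0)/75000 + (V_1 - V_2)/10000 = 0
  Node 2: (V_2 - V_1)/10000 + (V_2 - V_3)/2400 = 0
  Node 3: (V_3 - V_2)/2400 + (V_3 - 0)/18 = 0
Collecting terms (coefficients in siemens):
  0.0003094·V_1 - 0.0001·V_2 = 0.001961
  0.0005167·V_2 - 0.0001·V_1 - 0.0004167·V_3 = 0
  0.05597·V_3 - 0.0004167·V_2 = 0
Solving these 3 simultaneous equations (Gaussian elimination) gives:
  V_1 = 6.763 V, V_2 = 1.317 V, V_3 = 0.009803 V
I_R2 = (V_1 - V_4)/R2 = (6.763 - 0)/75000 = 0.00009017 A
|I_R2| = 0.00009017 A

Final answer: |I_R2| = 9.017e-05 A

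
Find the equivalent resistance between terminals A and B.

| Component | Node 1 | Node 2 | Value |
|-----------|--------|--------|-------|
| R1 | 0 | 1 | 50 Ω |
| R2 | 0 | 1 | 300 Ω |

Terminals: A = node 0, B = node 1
Reduce the network between node 0 (A) and node 1 (B) by series/parallel combination:
  Rp1 = R1 ‖ R2 (parallel, both between nodes 0 and 1) = 1/(1/50 + 1/300) = 42.86 Ω
R_eq = 42.86 Ω

Final answer: 42.86 Ω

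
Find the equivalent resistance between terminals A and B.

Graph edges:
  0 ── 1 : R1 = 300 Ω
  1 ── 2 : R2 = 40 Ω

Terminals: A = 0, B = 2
Reduce the network between node 0 (A) and node 2 (B) by series/parallel combination:
  Rs1 = R1 + R2 (series, joined only at node 1) = 300 + 40 = 340 Ω
R_eq = 340 Ω

Final answer: 340 Ω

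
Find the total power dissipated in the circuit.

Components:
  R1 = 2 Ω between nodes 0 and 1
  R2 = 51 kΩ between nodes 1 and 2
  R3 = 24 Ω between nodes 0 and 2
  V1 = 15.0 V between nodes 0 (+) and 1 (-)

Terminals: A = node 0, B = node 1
Nodal analysis, taking node 1 as the 0 V reference.
Source V1 fixes V_0 = 15 V.
KCL at each unknown node (sum of currents leaving = 0; resistances in Ω):
  Node 2: (V_2 - 0)/51000 + (V_2 - 15)/24 = 0
Collecting terms: 0.04169 × V_2 = 0.625  =>  V_2 = 14.99 V
Power in each resistor, P = (ΔV)²/R:
  P_R1 = (15 - 0)²/2 = 112.5 W
  P_R2 = (0 - 14.99)²/51000 = 0.004408 W
  P_R3 = (15 - 14.99)²/24 = 0.000002074 W
P_total = P_R1 + P_R2 + P_R3 = 112.5 W

Final answer: 112.5 W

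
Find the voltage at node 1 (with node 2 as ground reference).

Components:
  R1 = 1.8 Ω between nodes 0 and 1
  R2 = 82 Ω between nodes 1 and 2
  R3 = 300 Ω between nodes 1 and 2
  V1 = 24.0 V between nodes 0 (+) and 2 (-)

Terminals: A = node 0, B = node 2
Nodal analysis, taking node 2 as the 0 V reference.
Source V1 fixes V_0 = 24 V.
KCL at each unknown node (sum of currents leaving = 0; resistances in Ω):
  Node 1: (V_1 - 24)/1.8 + (V_1 - 0)/82 + (V_1 - 0)/300 = 0
Collecting terms: 0.5711 × V_1 = 13.33  =>  V_1 = 23.35 V
The requested potential is V_1 = 23.35 V.

Final answer: V_1 = 23.35 V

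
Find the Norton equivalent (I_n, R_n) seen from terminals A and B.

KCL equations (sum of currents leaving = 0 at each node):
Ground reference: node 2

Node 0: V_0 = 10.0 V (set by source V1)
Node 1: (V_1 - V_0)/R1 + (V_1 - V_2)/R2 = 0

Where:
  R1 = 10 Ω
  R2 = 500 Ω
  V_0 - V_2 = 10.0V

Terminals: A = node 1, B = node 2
Find the Thévenin equivalent first; then I_n = V_th/R_th and R_n = R_th.
Step 1 — V_th is the open-circuit voltage V_A - V_B (nothing connected across the terminals).
Nodal analysis, taking node 2 as the 0 V reference.
Source V1 fixes V_0 = 10 V.
KCL at each unknown node (sum of currents leaving = 0; resistances in Ω):
  Node 1: (V_1 - 10)/10 + (V_1 - 0)/500 = 0
Collecting terms: 0.102 × V_1 = 1  =>  V_1 = 9.804 V
V_th = V_1 - V_2 = 9.804 - 0 = 9.804 V
Step 2 — R_th: zero the source — replace V1 by a short circuit (node 2 merges into node 0) — and find the resistance seen between A (node 1) and B (node 0).
Reduce the network between node 1 (A) and node 0 (B) by series/parallel combination:
  Rp1 = R1 ‖ R2 (parallel, both between nodes 0 and 1) = 1/(1/10 + 1/500) = 9.804 Ω
R_th = 9.804 Ω
I_n = V_th/R_th = 9.804/9.804 = 1 A, and R_n = R_th = 9.804 Ω

Final answer: I_n = 1 A, R_n = 9.804 Ω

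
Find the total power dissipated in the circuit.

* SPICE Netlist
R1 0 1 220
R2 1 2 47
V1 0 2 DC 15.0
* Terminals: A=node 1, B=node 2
Nodal analysis, taking node 2 as the 0 V reference.
Source V1 fixes V_0 = 15 V.
KCL at each unknown node (sum of currents leaving = 0; resistances in Ω):
  Node 1: (V_1 - 15)/220 + (V_1 - 0)/47 = 0
Collecting terms: 0.02582 × V_1 = 0.06818  =>  V_1 = 2.64 V
Power in each resistor, P = (ΔV)²/R:
  P_R1 = (15 - 2.64)²/220 = 0.6944 W
  P_R2 = (2.64 - 0)²/47 = 0.1483 W
P_total = P_R1 + P_R2 = 0.8427 W

Final answer: 0.8427 W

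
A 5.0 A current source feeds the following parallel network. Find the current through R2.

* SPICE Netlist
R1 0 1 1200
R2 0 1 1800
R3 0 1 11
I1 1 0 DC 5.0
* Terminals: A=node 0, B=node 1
All resistors sit directly between nodes 0 and 1, so they are in parallel and share one voltage V; the full source current 5 A splits among them.
1/R_par = 1/1200 + 1/1800 + 1/11 = 0.0923 S  =>  R_par = 10.83 Ω
V = I × R_par = 5 × 10.83 = 54.17 V
I_R2 = V/R2 = 54.17/1800 = 0.0301 A

Final answer: 0.0301 A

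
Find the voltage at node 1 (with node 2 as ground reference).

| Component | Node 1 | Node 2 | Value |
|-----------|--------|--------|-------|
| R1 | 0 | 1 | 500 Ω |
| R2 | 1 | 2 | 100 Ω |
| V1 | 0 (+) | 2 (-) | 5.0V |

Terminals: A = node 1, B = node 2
Nodal analysis, taking node 2 as the 0 V reference.
Source V1 fixes V_0 = 5 V.
KCL at each unknown node (sum of currents leaving = 0; resistances in Ω):
  Node 1: (V_1 - 5)/500 + (V_1 - 0)/100 = 0
Collecting terms: 0.012 × V_1 = 0.01  =>  V_1 = 0.8333 V
The requested potential is V_1 = 0.8333 V.

Final answer: V_1 = 0.8333 V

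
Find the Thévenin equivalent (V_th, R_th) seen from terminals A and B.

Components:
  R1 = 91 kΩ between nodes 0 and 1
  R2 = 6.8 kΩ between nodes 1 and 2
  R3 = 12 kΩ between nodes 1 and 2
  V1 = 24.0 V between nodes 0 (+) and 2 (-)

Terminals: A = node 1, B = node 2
Step 1 — V_th is the open-circuit voltage V_A - V_B (nothing connected across the terminals).
Nodal analysis, taking node 2 as the 0 V reference.
Source V1 fixes V_0 = 24 V.
KCL at each unknown node (sum of currents leaving = 0; resistances in Ω):
  Node 1: (V_1 - 24)/91000 + (V_1 - 0)/6800 + (V_1 - 0)/12000 = 0
Collecting terms: 0.0002414 × V_1 = 0.0002637  =>  V_1 = 1.093 V
V_th = V_1 - V_2 = 1.093 - 0 = 1.093 V
Step 2 — R_th: zero the source — replace V1 by a short circuit (node 2 merges into node 0) — and find the resistance seen between A (node 1) and B (node 0).
Reduce the network between node 1 (A) and node 0 (B) by series/parallel combination:
  Rp1 = R1 ‖ R2 ‖ R3 (parallel, all between nodes 0 and 1) = 1/(1/91000 + 1/6800 + 1/12000) = 4143 Ω
R_th = 4.143 kΩ

Final answer: V_th = 1.093 V, R_th = 4.143 kΩ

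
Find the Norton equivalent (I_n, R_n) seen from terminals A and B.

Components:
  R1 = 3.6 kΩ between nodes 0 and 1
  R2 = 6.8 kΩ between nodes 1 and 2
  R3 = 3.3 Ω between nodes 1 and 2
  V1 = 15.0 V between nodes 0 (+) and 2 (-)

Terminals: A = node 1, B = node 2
Find the Thévenin equivalent first; then I_n = V_th/R_th and R_n = R_th.
Step 1 — V_th is the open-circuit voltage V_A - V_B (nothing connected across the terminals).
Nodal analysis, taking node 2 as the 0 V reference.
Source V1 fixes V_0 = 15 V.
KCL at each unknown node (sum of currents leaving = 0; resistances in Ω):
  Node 1: (V_1 - 15)/3600 + (V_1 - 0)/6800 + (V_1 - 0)/3.3 = 0
Collecting terms: 0.3035 × V_1 = 0.004167  =>  V_1 = 0.01373 V
V_th = V_1 - V_2 = 0.01373 - 0 = 0.01373 V
Step 2 — R_th: zero the source — replace V1 by a short circuit (node 2 merges into node 0) — and find the resistance seen between A (node 1) and B (node 0).
Reduce the network between node 1 (A) and node 0 (B) by series/parallel combination:
  Rp1 = R1 ‖ R2 ‖ R3 (parallel, all between nodes 0 and 1) = 1/(1/3600 + 1/6800 + 1/3.3) = 3.295 Ω
R_th = 3.295 Ω
I_n = V_th/R_th = 0.01373/3.295 = 0.004167 A, and R_n = R_th = 3.295 Ω

Final answer: I_n = 0.004167 A, R_n = 3.295 Ω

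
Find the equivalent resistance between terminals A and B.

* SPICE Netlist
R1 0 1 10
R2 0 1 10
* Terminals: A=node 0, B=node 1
Reduce the network between node 0 (A) and node 1 (B) by series/parallel combination:
  Rp1 = R1 ‖ R2 (parallel, both between nodes 0 and 1) = 1/(1/10 + 1/10) = 5 Ω
R_eq = 5 Ω

Final answer: 5 Ω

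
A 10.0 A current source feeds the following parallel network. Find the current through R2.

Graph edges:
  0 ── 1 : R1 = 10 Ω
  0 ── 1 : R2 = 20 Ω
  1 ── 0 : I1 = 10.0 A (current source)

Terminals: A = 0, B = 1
All resistors sit directly between nodes 0 and 1, so they are in parallel and share one voltage V; the full source current 10 A splits among them.
1/R_par = 1/10 + 1/20 = 0.15 S  =>  R_par = 6.667 Ω
V = I × R_par = 10 × 6.667 = 66.67 V
I_R2 = V/R2 = 66.67/20 = 3.333 A

Final answer: 3.333 A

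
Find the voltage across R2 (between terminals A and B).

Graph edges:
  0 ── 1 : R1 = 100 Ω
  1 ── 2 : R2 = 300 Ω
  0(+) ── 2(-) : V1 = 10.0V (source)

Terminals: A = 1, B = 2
R1 and R2 are in series across V1 (node 0 → node 1 → node 2), and the output A–B is taken across R2, so this is a voltage divider.
Series current: I = V1/(R1 + R2) = 10/(100 + 300) = 10/400 = 0.025 A
V_R2 = I × R2 = V1 × R2/(R1 + R2) = 10 × 300/400 = 7.5 V

Final answer: 7.5 V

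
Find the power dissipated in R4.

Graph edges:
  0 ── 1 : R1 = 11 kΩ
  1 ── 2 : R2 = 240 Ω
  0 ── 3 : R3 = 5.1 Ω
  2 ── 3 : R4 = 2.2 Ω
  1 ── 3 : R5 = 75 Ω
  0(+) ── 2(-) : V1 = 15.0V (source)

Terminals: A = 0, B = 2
Nodal analysis, taking node 2 as the 0 V reference.
Source V1 fixes V_0 = 15 V.
KCL at each unknown node (sum of currents leaving = 0; resistances in Ω):
  Node 1: (V_1 - 15)/11000 + (V_1 - 0)/240 + (V_1 - V_3)/75 = 0
  Node 3: (V_3 - 15)/5.1 + (V_3 - 0)/2.2 + (V_3 - V_1)/75 = 0
Collecting terms (coefficients in siemens):
  0.01759·V_1 - 0.01333·V_3 = 0.001364
  0.664·V_3 - 0.01333·V_1 = 2.941
Determinant D = (0.01759)(0.664) - (-0.01333)(-0.01333) = 0.0115
V_1 = [(0.001364)(0.664) - (-0.01333)(2.941)]/D = 3.488 V
V_3 = [(0.01759)(2.941) - (0.001364)(-0.01333)]/D = 4.5 V
I_R4 = (V_2 - V_3)/R4 = (0 - 4.5)/2.2 = -2.045 A
P_R4 = I_R4² × R4 = (-2.045)² × 2.2 = 9.204 W

Final answer: 9.204 W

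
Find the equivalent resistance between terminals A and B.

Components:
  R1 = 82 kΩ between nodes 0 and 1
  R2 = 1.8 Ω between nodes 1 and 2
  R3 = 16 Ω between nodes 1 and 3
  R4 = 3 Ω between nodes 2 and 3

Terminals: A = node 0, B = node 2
Reduce the network between node 0 (A) and node 2 (B) by series/parallel combination:
  Rs1 = R3 + R4 (series, joined only at node 3) = 16 + 3 = 19 Ω
  Rp1 = R2 ‖ Rs1 (parallel, both between nodes 1 and 2) = 1/(1/1.8 + 1/19) = 1.644 Ω
  Rs2 = R1 + Rp1 (series, joined only at node 1) = 82000 + 1.644 = 82000 Ω
R_eq = 82 kΩ

Final answer: 82 kΩ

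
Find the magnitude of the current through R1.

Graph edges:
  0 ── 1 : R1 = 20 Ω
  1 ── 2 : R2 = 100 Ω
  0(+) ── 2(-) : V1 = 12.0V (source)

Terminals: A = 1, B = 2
Nodal analysis, taking node 2 as the 0 V reference.
Source V1 fixes V_0 = 12 V.
KCL at each unknown node (sum of currents leaving = 0; resistances in Ω):
  Node 1: (V_1 - 12)/20 + (V_1 - 0)/100 = 0
Collecting terms: 0.06 × V_1 = 0.6  =>  V_1 = 10 V
I_R1 = (V_0 - V_1)/R1 = (12 - 10)/20 = 0.1 A
|I_R1| = 0.1 A

Final answer: |I_R1| = 0.1 A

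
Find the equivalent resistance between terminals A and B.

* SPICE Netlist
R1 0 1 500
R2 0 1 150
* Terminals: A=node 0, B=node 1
Reduce the network between node 0 (A) and node 1 (B) by series/parallel combination:
  Rp1 = R1 ‖ R2 (parallel, both between nodes 0 and 1) = 1/(1/500 + 1/150) = 115.4 Ω
R_eq = 115.4 Ω

Final answer: 115.4 Ω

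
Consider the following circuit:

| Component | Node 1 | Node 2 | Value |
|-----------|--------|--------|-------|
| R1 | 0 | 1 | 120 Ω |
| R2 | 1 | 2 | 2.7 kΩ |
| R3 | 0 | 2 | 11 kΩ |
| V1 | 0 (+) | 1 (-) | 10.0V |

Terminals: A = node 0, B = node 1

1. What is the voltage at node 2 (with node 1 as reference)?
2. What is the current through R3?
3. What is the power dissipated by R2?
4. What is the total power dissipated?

Nodal analysis, taking node 1 as the 0 V reference.
Source V1 fixes V_0 = 10 V.
KCL at each unknown node (sum of currents leaving = 0; resistances in Ω):
  Node 2: (V_2 - 0)/2700 + (V_2 - 10)/11000 = 0
Collecting terms: 0.0004613 × V_2 = 0.0009091  =>  V_2 = 1.971 V
Part 1:
  Read off the nodal solution: V_2 = 1.971 V
Part 2:
  I_R3 = (V_0 - V_2)/R3 = (10 - 1.971)/11000 = 0.0007299 A
  Magnitude: I_R3 = 0.0007299 A
Part 3:
  I_R2 = (V_1 - V_2)/R2 = (0 - 1.971)/2700 = -0.0007299 A
  P_R2 = I_R2² × R2 = (-0.0007299)² × 2700 = 0.001439 W
Part 4:
  Power in each resistor, P = (ΔV)²/R:
    P_R1 = (10 - 0)²/120 = 0.8333 W
    P_R2 = (0 - 1.971)²/2700 = 0.001439 W
    P_R3 = (10 - 1.971)²/11000 = 0.005861 W
  P_total = P_R1 + P_R2 + P_R3 = 0.8406 W

Final answers:
1. V_2 = 1.971 V
2. I_R3 = 0.0007299 A
3. P_R2 = 0.001439 W
4. P_total = 0.8406 W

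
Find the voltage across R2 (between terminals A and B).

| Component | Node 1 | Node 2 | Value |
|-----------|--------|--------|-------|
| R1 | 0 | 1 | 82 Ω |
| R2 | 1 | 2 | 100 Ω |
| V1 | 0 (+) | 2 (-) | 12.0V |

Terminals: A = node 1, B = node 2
R1 and R2 are in series across V1 (node 0 → node 1 → node 2), and the output A–B is taken across R2, so this is a voltage divider.
Series current: I = V1/(R1 + R2) = 12/(82 + 100) = 12/182 = 0.06593 A
V_R2 = I × R2 = V1 × R2/(R1 + R2) = 12 × 100/182 = 6.593 V

Final answer: 6.593 V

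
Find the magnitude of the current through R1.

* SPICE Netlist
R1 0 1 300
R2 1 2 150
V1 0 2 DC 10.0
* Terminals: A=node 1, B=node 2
Nodal analysis, taking node 2 as the 0 V reference.
Source V1 fixes V_0 = 10 V.
KCL at each unknown node (sum of currents leaving = 0; resistances in Ω):
  Node 1: (V_1 - 10)/300 + (V_1 - 0)/150 = 0
Collecting terms: 0.01 × V_1 = 0.03333  =>  V_1 = 3.333 V
I_R1 = (V_0 - V_1)/R1 = (10 - 3.333)/300 = 0.02222 A
|I_R1| = 0.02222 A

Final answer: |I_R1| = 0.02222 A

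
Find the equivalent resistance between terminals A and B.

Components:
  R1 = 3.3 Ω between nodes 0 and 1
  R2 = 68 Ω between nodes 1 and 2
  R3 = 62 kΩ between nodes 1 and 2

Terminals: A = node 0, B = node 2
Reduce the network between node 0 (A) and node 2 (B) by series/parallel combination:
  Rp1 = R2 ‖ R3 (parallel, both between nodes 1 and 2) = 1/(1/68 + 1/62000) = 67.93 Ω
  Rs1 = R1 + Rp1 (series, joined only at node 1) = 3.3 + 67.93 = 71.23 Ω
R_eq = 71.23 Ω

Final answer: 71.23 Ω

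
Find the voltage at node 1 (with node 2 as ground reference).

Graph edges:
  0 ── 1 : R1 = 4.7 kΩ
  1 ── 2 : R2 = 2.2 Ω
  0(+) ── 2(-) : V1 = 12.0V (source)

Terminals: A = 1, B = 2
Nodal analysis, taking node 2 as the 0 V reference.
Source V1 fixes V_0 = 12 V.
KCL at each unknown node (sum of currents leaving = 0; resistances in Ω):
  Node 1: (V_1 - 12)/4700 + (V_1 - 0)/2.2 = 0
Collecting terms: 0.4548 × V_1 = 0.002553  =>  V_1 = 0.005614 V
The requested potential is V_1 = 0.005614 V.

Final answer: V_1 = 0.005614 V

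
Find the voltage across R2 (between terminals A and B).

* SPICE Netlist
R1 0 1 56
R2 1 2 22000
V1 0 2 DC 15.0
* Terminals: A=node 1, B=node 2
R1 and R2 are in series across V1 (node 0 → node 1 → node 2), and the output A–B is taken across R2, so this is a voltage divider.
Series current: I = V1/(R1 + R2) = 15/(56 + 22000) = 15/22060 = 0.0006801 A
V_R2 = I × R2 = V1 × R2/(R1 + R2) = 15 × 22000/22060 = 14.96 V

Final answer: 14.96 V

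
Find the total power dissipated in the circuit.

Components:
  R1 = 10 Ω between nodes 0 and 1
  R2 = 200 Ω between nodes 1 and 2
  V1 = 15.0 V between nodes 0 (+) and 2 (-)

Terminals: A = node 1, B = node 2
Nodal analysis, taking node 2 as the 0 V reference.
Source V1 fixes V_0 = 15 V.
KCL at each unknown node (sum of currents leaving = 0; resistances in Ω):
  Node 1: (V_1 - 15)/10 + (V_1 - 0)/200 = 0
Collecting terms: 0.105 × V_1 = 1.5  =>  V_1 = 14.29 V
Power in each resistor, P = (ΔV)²/R:
  P_R1 = (15 - 14.29)²/10 = 0.05102 W
  P_R2 = (14.29 - 0)²/200 = 1.02 W
P_total = P_R1 + P_R2 = 1.071 W

Final answer: 1.071 W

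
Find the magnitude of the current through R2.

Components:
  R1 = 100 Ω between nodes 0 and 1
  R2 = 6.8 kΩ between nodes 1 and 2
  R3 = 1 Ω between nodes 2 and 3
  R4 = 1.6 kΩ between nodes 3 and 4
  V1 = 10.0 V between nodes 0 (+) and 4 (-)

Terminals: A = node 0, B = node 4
Nodal analysis, taking node 4 as the 0 V reference.
Source V1 fixes V_0 = 10 V.
KCL at each unknown node (sum of currents leaving = 0; resistances in Ω):
  Node 1: (V_1 - 10)/100 + (V_1 - V_2)/6800 = 0
  Node 2: (V_2 - V_1)/6800 + (V_2 - V_3)/1 = 0
  Node 3: (V_3 - V_2)/1 + (V_3 - 0)/1600 = 0
Collecting terms (coefficients in siemens):
  0.01015·V_1 - 0.0001471·V_2 = 0.1
  1·V_2 - 0.0001471·V_1 - 1·V_3 = 0
  1.001·V_3 - 1·V_2 = 0
Solving these 3 simultaneous equations (Gaussian elimination) gives:
  V_1 = 9.882 V, V_2 = 1.883 V, V_3 = 1.882 V
I_R2 = (V_1 - V_2)/R2 = (9.882 - 1.883)/6800 = 0.001176 A
|I_R2| = 0.001176 A

Final answer: |I_R2| = 0.001176 A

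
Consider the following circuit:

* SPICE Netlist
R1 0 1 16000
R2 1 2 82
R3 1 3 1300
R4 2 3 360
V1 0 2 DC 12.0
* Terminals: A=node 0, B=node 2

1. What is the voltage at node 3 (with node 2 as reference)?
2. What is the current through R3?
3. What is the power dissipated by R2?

Nodal analysis, taking node 2 as the 0 V reference.
Source V1 fixes V_0 = 12 V.
KCL at each unknown node (sum of currents leaving = 0; resistances in Ω):
  Node 1: (V_1 - 12)/16000 + (V_1 - 0)/82 + (V_1 - V_3)/1300 = 0
  Node 3: (V_3 - V_1)/1300 + (V_3 - 0)/360 = 0
Collecting terms (coefficients in siemens):
  0.01303·V_1 - 0.0007692·V_3 = 0.00075
  0.003547·V_3 - 0.0007692·V_1 = 0
Determinant D = (0.01303)(0.003547) - (-0.0007692)(-0.0007692) = 0.00004561
V_1 = [(0.00075)(0.003547) - (-0.0007692)(0)]/D = 0.05832 V
V_3 = [(0.01303)(0) - (0.00075)(-0.0007692)]/D = 0.01265 V
Part 1:
  Read off the nodal solution: V_3 = 0.01265 V
Part 2:
  I_R3 = (V_1 - V_3)/R3 = (0.05832 - 0.01265)/1300 = 0.00003513 A
  Magnitude: I_R3 = 0.00003513 A
Part 3:
  I_R2 = (V_1 - V_2)/R2 = (0.05832 - 0)/82 = 0.0007112 A
  P_R2 = I_R2² × R2 = (0.0007112)² × 82 = 0.00004148 W

Final answers:
1. V_3 = 0.01265 V
2. I_R3 = 3.513e-05 A
3. P_R2 = 4.148e-05 W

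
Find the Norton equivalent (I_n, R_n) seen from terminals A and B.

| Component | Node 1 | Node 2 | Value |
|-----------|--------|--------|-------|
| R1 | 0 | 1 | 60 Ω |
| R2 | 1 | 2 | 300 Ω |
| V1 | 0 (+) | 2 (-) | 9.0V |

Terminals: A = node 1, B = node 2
Find the Thévenin equivalent first; then I_n = V_th/R_th and R_n = R_th.
Step 1 — V_th is the open-circuit voltage V_A - V_B (nothing connected across the terminals).
Nodal analysis, taking node 2 as the 0 V reference.
Source V1 fixes V_0 = 9 V.
KCL at each unknown node (sum of currents leaving = 0; resistances in Ω):
  Node 1: (V_1 - 9)/60 + (V_1 - 0)/300 = 0
Collecting terms: 0.02 × V_1 = 0.15  =>  V_1 = 7.5 V
V_th = V_1 - V_2 = 7.5 - 0 = 7.5 V
Step 2 — R_th: zero the source — replace V1 by a short circuit (node 2 merges into node 0) — and find the resistance seen between A (node 1) and B (node 0).
Reduce the network between node 1 (A) and node 0 (B) by series/parallel combination:
  Rp1 = R1 ‖ R2 (parallel, both between nodes 0 and 1) = 1/(1/60 + 1/300) = 50 Ω
R_th = 50 Ω
I_n = V_th/R_th = 7.5/50 = 0.15 A, and R_n = R_th = 50 Ω

Final answer: I_n = 0.15 A, R_n = 50 Ω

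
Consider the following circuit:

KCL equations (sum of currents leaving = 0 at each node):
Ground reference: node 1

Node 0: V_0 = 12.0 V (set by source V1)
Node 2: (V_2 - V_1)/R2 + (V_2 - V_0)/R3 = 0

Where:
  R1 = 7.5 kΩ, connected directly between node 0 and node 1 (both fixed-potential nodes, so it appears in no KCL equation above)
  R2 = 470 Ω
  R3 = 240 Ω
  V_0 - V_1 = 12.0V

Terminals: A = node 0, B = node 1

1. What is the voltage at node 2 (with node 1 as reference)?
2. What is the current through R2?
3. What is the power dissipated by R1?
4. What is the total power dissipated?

Nodal analysis, taking node 1 as the 0 V reference.
Source V1 fixes V_0 = 12 V.
KCL at each unknown node (sum of currents leaving = 0; resistances in Ω):
  Node 2: (V_2 - 0)/470 + (V_2 - 12)/240 = 0
Collecting terms: 0.006294 × V_2 = 0.05  =>  V_2 = 7.944 V
Part 1:
  Read off the nodal solution: V_2 = 7.944 V
Part 2:
  I_R2 = (V_1 - V_2)/R2 = (0 - 7.944)/470 = -0.0169 A
  Magnitude: I_R2 = 0.0169 A
Part 3:
  I_R1 = (V_0 - V_1)/R1 = (12 - 0)/7500 = 0.0016 A
  P_R1 = I_R1² × R1 = (0.0016)² × 7500 = 0.0192 W
Part 4:
  Power in each resistor, P = (ΔV)²/R:
    P_R1 = (12 - 0)²/7500 = 0.0192 W
    P_R2 = (0 - 7.944)²/470 = 0.1343 W
    P_R3 = (12 - 7.944)²/240 = 0.06856 W
  P_total = P_R1 + P_R2 + P_R3 = 0.222 W

Final answers:
1. V_2 = 7.944 V
2. I_R2 = 0.0169 A
3. P_R1 = 0.0192 W
4. P_total = 0.222 W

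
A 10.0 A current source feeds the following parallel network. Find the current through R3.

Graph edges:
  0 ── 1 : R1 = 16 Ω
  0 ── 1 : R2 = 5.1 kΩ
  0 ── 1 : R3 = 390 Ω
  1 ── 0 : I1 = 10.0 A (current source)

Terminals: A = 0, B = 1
All resistors sit directly between nodes 0 and 1, so they are in parallel and share one voltage V; the full source current 10 A splits among them.
1/R_par = 1/16 + 1/5100 + 1/390 = 0.06526 S  =>  R_par = 15.32 Ω
V = I × R_par = 10 × 15.32 = 153.2 V
I_R3 = V/R3 = 153.2/390 = 0.3929 A

Final answer: 0.3929 A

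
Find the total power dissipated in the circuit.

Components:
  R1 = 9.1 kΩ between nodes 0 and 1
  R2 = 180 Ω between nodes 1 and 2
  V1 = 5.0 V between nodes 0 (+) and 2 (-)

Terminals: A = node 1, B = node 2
Nodal analysis, taking node 2 as the 0 V reference.
Source V1 fixes V_0 = 5 V.
KCL at each unknown node (sum of currents leaving = 0; resistances in Ω):
  Node 1: (V_1 - 5)/9100 + (V_1 - 0)/180 = 0
Collecting terms: 0.005665 × V_1 = 0.0005495  =>  V_1 = 0.09698 V
Power in each resistor, P = (ΔV)²/R:
  P_R1 = (5 - 0.09698)²/9100 = 0.002642 W
  P_R2 = (0.09698 - 0)²/180 = 0.00005225 W
P_total = P_R1 + P_R2 = 0.002694 W

Final answer: 0.002694 W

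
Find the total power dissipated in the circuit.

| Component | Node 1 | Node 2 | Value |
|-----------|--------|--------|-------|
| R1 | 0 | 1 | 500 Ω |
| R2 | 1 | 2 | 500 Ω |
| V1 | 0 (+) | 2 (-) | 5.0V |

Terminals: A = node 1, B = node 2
Nodal analysis, taking node 2 as the 0 V reference.
Source V1 fixes V_0 = 5 V.
KCL at each unknown node (sum of currents leaving = 0; resistances in Ω):
  Node 1: (V_1 - 5)/500 + (V_1 - 0)/500 = 0
Collecting terms: 0.004 × V_1 = 0.01  =>  V_1 = 2.5 V
Power in each resistor, P = (ΔV)²/R:
  P_R1 = (5 - 2.5)²/500 = 0.0125 W
  P_R2 = (2.5 - 0)²/500 = 0.0125 W
P_total = P_R1 + P_R2 = 0.025 W

Final answer: 0.025 W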